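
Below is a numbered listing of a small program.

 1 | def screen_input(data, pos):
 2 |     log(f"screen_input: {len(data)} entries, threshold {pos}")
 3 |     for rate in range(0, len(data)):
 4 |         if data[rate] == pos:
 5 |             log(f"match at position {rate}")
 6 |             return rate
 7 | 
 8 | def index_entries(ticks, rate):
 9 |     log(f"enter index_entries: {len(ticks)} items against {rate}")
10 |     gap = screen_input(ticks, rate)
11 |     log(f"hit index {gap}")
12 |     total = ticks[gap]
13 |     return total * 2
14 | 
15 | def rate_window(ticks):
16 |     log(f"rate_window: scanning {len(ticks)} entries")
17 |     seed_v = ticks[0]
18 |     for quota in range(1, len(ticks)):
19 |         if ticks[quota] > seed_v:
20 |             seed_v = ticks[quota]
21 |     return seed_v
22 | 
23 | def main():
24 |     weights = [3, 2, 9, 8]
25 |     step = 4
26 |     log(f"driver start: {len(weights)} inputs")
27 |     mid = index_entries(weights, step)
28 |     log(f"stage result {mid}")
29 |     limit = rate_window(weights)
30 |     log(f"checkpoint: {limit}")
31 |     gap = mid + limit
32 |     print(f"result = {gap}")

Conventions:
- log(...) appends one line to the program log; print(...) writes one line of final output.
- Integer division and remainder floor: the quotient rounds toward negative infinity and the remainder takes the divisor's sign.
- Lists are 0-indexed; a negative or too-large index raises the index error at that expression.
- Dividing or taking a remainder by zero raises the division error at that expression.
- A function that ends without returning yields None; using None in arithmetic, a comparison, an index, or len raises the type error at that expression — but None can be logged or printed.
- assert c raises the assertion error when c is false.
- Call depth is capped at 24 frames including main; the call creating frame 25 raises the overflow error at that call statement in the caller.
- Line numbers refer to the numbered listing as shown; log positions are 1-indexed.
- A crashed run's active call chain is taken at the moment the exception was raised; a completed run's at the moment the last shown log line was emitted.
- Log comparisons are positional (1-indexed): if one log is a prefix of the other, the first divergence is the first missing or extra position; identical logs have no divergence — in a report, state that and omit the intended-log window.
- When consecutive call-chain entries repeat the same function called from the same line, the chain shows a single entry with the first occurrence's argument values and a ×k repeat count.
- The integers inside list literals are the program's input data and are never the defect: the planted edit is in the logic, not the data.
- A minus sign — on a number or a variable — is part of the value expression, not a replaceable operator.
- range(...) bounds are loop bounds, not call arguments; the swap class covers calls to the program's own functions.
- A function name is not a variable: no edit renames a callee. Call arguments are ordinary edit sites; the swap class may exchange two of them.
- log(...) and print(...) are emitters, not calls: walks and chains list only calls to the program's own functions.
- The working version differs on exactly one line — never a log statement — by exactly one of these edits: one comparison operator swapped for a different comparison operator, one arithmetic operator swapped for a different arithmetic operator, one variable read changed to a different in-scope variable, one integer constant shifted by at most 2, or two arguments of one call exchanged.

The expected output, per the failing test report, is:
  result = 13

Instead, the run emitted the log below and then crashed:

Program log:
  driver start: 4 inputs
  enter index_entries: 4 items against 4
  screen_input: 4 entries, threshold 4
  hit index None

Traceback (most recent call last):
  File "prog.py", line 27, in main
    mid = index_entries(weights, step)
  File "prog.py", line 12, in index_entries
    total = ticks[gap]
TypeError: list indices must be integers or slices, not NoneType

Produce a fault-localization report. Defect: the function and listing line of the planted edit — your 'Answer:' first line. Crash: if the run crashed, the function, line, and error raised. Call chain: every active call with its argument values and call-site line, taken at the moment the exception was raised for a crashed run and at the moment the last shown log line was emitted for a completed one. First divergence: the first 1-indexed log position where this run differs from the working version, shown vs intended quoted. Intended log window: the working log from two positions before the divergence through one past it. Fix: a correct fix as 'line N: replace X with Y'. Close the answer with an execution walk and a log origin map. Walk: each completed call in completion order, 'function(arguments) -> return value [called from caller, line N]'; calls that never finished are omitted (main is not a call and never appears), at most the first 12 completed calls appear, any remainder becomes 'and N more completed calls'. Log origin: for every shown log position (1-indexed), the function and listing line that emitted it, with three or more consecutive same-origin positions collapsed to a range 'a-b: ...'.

Answer: the defect is in main at line 25.
The tell: Position 2 is the first bad log line: 'enter index_entries: 4 items against 4' should read 'enter index_entries: 4 items against 2'.
Crash: index_entries, line 12, TypeError.
Call chain: main -> index_entries([3, 2, 9, 8], 4) (called at line 27).
First divergence: position 2; shown 'enter index_entries: 4 items against 4' vs intended 'enter index_entries: 4 items against 2'.
Intended log window:
  1: driver start: 4 inputs
  2: enter index_entries: 4 items against 2
  3: screen_input: 4 entries, threshold 2
Execution walk:
  screen_input([3, 2, 9, 8], 4) -> None  [called from index_entries, line 10]
Origin of each log line:
  1 — main, line 26
  2 — index_entries, line 9
  3 — screen_input, line 2
  4 — index_entries, line 11
A correct fix: line 25: replace `4` with `2`.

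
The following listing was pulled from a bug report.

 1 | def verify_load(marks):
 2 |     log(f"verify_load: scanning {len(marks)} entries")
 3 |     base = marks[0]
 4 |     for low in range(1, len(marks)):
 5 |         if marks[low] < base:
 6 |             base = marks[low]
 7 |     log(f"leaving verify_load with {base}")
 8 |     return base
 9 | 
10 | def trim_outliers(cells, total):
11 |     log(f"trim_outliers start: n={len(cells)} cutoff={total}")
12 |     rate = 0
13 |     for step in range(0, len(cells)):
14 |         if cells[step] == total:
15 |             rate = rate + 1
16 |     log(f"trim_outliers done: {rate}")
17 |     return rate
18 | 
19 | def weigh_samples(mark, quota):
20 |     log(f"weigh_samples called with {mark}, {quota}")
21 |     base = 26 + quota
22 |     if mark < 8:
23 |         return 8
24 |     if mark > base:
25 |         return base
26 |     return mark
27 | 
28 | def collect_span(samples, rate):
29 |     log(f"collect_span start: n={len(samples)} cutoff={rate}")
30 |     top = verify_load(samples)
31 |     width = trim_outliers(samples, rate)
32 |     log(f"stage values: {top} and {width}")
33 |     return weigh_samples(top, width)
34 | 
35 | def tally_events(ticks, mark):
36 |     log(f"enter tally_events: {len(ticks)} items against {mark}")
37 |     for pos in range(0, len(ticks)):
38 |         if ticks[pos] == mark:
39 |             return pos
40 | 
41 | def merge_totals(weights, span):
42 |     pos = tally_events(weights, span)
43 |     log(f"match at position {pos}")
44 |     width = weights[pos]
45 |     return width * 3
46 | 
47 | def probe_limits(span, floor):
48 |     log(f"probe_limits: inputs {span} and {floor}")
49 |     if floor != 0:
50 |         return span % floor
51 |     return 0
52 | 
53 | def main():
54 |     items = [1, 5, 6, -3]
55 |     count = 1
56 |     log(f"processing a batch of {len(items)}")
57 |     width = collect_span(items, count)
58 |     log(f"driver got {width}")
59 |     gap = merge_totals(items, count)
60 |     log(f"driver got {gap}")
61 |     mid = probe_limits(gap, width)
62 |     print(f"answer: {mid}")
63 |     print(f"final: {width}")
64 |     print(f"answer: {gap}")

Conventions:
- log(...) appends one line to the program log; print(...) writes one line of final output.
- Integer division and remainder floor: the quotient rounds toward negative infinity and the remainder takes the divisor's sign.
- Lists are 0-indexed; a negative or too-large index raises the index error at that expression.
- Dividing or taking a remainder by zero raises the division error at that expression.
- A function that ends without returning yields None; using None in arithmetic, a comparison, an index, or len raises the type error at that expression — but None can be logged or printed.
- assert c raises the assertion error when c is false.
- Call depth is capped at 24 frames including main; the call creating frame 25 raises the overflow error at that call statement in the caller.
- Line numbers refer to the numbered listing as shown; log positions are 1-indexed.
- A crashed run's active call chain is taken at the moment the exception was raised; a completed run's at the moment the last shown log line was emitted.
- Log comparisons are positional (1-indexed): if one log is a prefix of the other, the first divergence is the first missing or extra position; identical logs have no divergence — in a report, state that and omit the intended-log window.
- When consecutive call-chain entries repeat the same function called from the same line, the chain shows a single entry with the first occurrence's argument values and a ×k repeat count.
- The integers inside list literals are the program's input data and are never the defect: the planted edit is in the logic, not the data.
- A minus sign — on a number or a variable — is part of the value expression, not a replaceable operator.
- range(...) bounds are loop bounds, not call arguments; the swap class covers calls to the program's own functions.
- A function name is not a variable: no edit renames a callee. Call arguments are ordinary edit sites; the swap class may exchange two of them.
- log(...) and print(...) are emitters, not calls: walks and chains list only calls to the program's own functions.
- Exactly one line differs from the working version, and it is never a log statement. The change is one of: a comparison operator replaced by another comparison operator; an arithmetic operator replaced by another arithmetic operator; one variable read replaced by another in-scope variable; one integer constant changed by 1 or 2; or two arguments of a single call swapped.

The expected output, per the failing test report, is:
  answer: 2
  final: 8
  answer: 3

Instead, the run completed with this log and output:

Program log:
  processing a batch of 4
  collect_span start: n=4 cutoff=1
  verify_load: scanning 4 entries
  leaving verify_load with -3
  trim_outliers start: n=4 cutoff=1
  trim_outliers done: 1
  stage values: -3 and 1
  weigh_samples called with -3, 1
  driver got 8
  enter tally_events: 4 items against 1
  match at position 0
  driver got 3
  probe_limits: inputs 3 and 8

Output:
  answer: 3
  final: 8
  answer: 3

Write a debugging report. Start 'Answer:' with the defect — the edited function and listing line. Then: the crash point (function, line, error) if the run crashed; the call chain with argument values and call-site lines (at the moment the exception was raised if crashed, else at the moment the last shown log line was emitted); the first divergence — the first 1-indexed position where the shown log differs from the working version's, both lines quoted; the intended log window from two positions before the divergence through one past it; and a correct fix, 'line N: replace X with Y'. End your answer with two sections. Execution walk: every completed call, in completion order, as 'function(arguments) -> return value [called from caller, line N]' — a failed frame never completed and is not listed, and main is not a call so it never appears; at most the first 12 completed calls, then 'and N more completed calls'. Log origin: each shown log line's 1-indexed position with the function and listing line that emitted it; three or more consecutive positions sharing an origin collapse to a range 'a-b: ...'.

Answer: the defect is in main at line 61.
Key fact: The earliest visible damage is log position 13 — 'probe_limits: inputs 3 and 8' rather than the intended 'probe_limits: inputs 8 and 3'.
Call chain: main -> probe_limits(3, 8) (called at line 61).
First divergence: position 13 — shown 'probe_limits: inputs 3 and 8', intended 'probe_limits: inputs 8 and 3'.
Intended log window:
  11: match at position 0
  12: driver got 3
  13: probe_limits: inputs 8 and 3
Execution walk:
  verify_load([1, 5, 6, -3]) -> -3  [called from collect_span, line 30]
  trim_outliers([1, 5, 6, -3], 1) -> 1  [called from collect_span, line 31]
  weigh_samples(-3, 1) -> 8  [called from collect_span, line 33]
  collect_span([1, 5, 6, -3], 1) -> 8  [called from main, line 57]
  tally_events([1, 5, 6, -3], 1) -> 0  [called from merge_totals, line 42]
  merge_totals([1, 5, 6, -3], 1) -> 3  [called from main, line 59]
  probe_limits(3, 8) -> 3  [called from main, line 61]
Log origin:
  1 — main, line 56
  2 — collect_span, line 29
  3 — verify_load, line 2
  4 — verify_load, line 7
  5 — trim_outliers, line 11
  6 — trim_outliers, line 16
  7 — collect_span, line 32
  8 — weigh_samples, line 20
  9 — main, line 58
  10 — tally_events, line 36
  11 — merge_totals, line 43
  12 — main, line 60
  13 — probe_limits, line 48
A correct fix: line 61: replace `probe_limits(gap, width)` with `probe_limits(width, gap)`.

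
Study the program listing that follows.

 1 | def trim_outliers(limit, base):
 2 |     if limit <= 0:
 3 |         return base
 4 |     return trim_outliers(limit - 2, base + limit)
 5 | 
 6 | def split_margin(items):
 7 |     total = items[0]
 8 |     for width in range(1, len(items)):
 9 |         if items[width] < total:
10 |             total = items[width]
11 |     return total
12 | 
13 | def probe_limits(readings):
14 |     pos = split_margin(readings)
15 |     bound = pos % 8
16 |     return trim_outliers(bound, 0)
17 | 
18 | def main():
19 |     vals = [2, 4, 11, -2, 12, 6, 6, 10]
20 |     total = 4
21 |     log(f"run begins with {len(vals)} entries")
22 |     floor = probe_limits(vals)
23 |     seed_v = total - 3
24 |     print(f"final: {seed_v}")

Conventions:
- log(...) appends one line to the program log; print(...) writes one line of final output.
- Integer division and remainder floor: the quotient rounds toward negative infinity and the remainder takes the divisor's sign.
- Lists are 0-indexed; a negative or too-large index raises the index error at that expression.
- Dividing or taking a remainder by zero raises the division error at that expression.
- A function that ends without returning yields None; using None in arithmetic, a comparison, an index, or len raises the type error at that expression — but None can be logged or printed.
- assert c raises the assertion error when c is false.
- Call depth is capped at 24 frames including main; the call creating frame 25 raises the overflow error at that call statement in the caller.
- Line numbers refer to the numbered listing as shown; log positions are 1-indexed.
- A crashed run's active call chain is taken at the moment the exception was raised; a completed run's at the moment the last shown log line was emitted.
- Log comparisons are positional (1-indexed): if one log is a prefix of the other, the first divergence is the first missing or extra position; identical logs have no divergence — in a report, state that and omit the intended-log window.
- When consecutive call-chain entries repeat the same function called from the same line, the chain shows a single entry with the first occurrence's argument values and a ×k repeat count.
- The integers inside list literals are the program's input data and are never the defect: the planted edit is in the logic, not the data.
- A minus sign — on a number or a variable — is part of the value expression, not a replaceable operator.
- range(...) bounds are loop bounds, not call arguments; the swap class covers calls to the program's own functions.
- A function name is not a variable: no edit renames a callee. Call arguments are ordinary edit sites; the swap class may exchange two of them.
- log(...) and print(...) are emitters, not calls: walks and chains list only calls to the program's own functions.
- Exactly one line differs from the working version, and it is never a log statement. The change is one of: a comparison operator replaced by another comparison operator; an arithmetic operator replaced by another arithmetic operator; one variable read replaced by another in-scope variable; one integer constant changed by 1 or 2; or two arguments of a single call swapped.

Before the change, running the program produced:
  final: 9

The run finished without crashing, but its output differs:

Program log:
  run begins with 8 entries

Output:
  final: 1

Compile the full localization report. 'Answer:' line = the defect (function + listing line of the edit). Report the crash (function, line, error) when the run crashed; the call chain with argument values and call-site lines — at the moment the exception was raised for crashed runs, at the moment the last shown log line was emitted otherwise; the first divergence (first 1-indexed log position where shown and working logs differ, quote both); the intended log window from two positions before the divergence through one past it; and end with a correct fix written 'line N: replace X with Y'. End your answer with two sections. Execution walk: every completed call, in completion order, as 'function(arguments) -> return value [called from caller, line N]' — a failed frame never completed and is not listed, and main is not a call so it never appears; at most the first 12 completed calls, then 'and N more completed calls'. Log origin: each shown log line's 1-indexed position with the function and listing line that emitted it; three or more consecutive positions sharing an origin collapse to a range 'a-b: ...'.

Answer: the defect is in main at line 23.
Core observation: Every logged value matches the working version; the printed result is what differs.
Call chain: main.
First divergence: there is none — every log position agrees.
Execution walk:
  split_margin([2, 4, 11, -2, 12, 6, 6, 10]) -> -2  [called from probe_limits, line 14]
  trim_outliers(0, 12) -> 12  [called from trim_outliers, line 4]
  trim_outliers(2, 10) -> 12  [called from trim_outliers, line 4]
  trim_outliers(4, 6) -> 12  [called from trim_outliers, line 4]
  trim_outliers(6, 0) -> 12  [called from probe_limits, line 16]
  probe_limits([2, 4, 11, -2, 12, 6, 6, 10]) -> 12  [called from main, line 22]
Origin of each log line:
  1 — main, line 21
A correct fix: line 23: replace `total` with `floor`.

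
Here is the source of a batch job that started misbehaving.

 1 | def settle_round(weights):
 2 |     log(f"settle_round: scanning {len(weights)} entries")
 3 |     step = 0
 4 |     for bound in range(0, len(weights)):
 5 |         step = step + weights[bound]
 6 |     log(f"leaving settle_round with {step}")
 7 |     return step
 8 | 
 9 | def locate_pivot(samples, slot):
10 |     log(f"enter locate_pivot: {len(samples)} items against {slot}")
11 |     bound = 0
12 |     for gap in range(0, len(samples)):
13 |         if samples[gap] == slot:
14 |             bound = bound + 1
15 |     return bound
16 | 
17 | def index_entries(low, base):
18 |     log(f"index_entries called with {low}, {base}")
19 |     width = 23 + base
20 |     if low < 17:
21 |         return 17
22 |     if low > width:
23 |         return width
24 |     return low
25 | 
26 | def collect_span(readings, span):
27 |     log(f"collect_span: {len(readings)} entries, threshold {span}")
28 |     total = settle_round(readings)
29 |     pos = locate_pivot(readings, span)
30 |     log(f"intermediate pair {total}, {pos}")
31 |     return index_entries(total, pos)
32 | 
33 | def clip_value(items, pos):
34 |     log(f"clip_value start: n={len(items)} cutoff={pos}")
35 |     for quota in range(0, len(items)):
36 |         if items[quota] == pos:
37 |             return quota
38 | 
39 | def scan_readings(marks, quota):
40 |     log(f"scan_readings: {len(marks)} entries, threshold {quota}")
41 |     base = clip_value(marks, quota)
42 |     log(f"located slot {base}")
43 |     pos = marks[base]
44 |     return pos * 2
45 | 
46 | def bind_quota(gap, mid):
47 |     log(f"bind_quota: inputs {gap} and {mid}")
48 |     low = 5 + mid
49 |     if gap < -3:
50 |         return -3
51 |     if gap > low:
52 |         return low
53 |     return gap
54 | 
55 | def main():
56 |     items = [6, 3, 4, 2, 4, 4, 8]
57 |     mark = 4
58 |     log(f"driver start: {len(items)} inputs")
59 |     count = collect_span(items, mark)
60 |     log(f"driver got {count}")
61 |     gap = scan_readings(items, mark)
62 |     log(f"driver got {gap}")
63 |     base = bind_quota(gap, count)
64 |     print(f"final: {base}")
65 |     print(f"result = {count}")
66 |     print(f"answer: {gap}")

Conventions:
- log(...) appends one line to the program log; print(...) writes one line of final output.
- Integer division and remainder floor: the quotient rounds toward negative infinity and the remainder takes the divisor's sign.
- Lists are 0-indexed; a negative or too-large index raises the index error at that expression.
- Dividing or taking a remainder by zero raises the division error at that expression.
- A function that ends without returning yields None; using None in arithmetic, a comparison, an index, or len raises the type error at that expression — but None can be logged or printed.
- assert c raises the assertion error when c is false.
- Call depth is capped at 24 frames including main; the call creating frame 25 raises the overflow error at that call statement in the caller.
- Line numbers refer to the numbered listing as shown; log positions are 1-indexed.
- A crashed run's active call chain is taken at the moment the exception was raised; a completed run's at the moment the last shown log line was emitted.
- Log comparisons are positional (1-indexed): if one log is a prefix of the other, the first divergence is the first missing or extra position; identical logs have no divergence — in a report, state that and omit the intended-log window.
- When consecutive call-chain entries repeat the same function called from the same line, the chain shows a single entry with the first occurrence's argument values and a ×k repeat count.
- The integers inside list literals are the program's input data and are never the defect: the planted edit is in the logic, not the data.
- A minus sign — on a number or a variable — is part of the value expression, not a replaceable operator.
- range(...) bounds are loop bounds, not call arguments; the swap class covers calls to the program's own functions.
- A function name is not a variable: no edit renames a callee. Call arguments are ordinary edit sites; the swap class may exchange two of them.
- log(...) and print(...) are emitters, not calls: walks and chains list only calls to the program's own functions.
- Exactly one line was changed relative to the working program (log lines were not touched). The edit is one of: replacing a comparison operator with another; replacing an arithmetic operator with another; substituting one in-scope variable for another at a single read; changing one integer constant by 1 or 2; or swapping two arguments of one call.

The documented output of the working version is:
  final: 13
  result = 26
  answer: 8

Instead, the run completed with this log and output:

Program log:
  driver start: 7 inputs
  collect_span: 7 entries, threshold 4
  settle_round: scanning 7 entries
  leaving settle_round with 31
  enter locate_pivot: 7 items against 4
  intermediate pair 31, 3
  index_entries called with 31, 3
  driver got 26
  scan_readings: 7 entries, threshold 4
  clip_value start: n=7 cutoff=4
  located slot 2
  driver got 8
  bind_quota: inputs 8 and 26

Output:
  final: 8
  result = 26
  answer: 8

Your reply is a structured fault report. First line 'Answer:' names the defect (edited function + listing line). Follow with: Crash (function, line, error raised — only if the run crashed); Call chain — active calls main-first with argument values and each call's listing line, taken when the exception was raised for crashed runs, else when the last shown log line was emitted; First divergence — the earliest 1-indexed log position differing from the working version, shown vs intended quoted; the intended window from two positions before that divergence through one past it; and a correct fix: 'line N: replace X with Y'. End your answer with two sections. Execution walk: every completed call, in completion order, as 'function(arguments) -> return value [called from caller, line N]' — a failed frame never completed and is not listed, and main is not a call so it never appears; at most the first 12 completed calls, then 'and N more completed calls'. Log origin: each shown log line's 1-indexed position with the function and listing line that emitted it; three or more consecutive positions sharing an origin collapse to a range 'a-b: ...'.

Answer: the defect is in main at line 63.
The tell: Everything matches until log position 13, which reads 'bind_quota: inputs 8 and 26' in place of 'bind_quota: inputs 26 and 8'.
Call chain: main -> bind_quota(8, 26) (called at line 63).
First divergence: position 13; shown 'bind_quota: inputs 8 and 26' vs intended 'bind_quota: inputs 26 and 8'.
Intended log window:
  11: located slot 2
  12: driver got 8
  13: bind_quota: inputs 26 and 8
Execution walk:
  settle_round([6, 3, 4, 2, 4, 4, 8]) -> 31  [called from collect_span, line 28]
  locate_pivot([6, 3, 4, 2, 4, 4, 8], 4) -> 3  [called from collect_span, line 29]
  index_entries(31, 3) -> 26  [called from collect_span, line 31]
  collect_span([6, 3, 4, 2, 4, 4, 8], 4) -> 26  [called from main, line 59]
  clip_value([6, 3, 4, 2, 4, 4, 8], 4) -> 2  [called from scan_readings, line 41]
  scan_readings([6, 3, 4, 2, 4, 4, 8], 4) -> 8  [called from main, line 61]
  bind_quota(8, 26) -> 8  [called from main, line 63]
Log origin:
  1: emitted by main (line 58)
  2: emitted by collect_span (line 27)
  3: emitted by settle_round (line 2)
  4: emitted by settle_round (line 6)
  5: emitted by locate_pivot (line 10)
  6: emitted by collect_span (line 30)
  7: emitted by index_entries (line 18)
  8: emitted by main (line 60)
  9: emitted by scan_readings (line 40)
  10: emitted by clip_value (line 34)
  11: emitted by scan_readings (line 42)
  12: emitted by main (line 62)
  13: emitted by bind_quota (line 47)
A correct fix: line 63: replace `bind_quota(gap, count)` with `bind_quota(count, gap)`.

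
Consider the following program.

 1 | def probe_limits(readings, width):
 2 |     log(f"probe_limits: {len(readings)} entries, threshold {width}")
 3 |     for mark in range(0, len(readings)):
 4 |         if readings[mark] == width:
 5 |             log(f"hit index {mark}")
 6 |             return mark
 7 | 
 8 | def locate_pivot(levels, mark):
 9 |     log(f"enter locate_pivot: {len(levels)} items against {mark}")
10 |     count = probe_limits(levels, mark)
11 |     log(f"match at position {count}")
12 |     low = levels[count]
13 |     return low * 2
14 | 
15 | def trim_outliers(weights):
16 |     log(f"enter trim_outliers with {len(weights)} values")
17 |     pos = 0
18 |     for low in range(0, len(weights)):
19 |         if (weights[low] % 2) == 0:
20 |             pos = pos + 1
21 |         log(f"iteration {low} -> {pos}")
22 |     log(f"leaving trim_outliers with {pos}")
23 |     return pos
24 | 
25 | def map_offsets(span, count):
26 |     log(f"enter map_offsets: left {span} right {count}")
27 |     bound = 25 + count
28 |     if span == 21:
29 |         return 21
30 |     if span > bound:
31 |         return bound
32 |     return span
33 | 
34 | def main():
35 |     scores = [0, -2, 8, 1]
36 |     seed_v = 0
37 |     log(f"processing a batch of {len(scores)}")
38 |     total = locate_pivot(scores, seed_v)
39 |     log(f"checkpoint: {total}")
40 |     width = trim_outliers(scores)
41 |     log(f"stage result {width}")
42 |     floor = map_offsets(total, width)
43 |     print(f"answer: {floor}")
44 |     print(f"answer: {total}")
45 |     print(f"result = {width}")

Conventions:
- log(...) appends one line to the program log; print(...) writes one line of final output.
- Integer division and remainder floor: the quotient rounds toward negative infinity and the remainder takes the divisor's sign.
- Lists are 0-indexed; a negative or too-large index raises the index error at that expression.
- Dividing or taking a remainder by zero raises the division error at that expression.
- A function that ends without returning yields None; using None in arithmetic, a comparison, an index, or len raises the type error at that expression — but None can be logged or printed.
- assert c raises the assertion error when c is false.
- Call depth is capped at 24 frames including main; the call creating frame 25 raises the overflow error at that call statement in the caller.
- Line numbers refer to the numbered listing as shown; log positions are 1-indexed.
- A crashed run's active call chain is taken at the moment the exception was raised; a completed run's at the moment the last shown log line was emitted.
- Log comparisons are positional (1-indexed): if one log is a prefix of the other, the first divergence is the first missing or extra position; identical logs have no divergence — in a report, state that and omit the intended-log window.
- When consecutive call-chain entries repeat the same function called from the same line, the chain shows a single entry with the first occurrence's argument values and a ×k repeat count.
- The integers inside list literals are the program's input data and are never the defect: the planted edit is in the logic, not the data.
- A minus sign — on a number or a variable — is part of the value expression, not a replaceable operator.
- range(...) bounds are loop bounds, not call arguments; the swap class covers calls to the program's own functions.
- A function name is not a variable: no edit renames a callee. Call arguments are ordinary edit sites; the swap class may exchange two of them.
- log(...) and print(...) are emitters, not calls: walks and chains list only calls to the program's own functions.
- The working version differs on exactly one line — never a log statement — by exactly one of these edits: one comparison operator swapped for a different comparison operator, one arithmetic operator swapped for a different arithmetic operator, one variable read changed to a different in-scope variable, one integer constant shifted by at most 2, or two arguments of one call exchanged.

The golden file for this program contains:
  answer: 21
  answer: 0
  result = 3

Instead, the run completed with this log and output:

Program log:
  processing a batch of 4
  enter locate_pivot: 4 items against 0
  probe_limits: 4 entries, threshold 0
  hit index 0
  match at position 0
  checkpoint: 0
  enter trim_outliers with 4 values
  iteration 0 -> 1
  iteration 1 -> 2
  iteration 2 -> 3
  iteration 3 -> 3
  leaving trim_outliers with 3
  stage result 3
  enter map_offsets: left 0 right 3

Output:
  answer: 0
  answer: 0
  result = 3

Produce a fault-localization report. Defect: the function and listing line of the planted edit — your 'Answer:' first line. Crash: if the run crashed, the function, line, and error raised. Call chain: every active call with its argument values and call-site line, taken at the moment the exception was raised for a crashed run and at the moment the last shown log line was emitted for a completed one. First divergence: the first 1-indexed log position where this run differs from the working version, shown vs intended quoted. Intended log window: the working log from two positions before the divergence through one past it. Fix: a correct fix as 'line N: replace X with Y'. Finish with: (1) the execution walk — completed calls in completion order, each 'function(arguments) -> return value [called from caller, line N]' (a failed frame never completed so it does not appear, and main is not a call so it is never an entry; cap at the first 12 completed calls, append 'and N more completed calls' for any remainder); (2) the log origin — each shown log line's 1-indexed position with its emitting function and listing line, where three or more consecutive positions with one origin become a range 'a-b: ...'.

Answer: the defect is in map_offsets at line 28.
Key fact: Log streams are identical — the defect surfaces only in the printed output.
Call chain: main -> map_offsets(0, 3) (called at line 42).
First divergence: none (the log streams are identical).
Execution walk:
  probe_limits([0, -2, 8, 1], 0) -> 0  [called from locate_pivot, line 10]
  locate_pivot([0, -2, 8, 1], 0) -> 0  [called from main, line 38]
  trim_outliers([0, -2, 8, 1]) -> 3  [called from main, line 40]
  map_offsets(0, 3) -> 0  [called from main, line 42]
Origin of each log line:
  1 — main, line 37
  2 — locate_pivot, line 9
  3 — probe_limits, line 2
  4 — probe_limits, line 5
  5 — locate_pivot, line 11
  6 — main, line 39
  7 — trim_outliers, line 16
  8-11 — trim_outliers, line 21
  12 — trim_outliers, line 22
  13 — main, line 41
  14 — map_offsets, line 26
A correct fix: line 28: replace `==` with `<`.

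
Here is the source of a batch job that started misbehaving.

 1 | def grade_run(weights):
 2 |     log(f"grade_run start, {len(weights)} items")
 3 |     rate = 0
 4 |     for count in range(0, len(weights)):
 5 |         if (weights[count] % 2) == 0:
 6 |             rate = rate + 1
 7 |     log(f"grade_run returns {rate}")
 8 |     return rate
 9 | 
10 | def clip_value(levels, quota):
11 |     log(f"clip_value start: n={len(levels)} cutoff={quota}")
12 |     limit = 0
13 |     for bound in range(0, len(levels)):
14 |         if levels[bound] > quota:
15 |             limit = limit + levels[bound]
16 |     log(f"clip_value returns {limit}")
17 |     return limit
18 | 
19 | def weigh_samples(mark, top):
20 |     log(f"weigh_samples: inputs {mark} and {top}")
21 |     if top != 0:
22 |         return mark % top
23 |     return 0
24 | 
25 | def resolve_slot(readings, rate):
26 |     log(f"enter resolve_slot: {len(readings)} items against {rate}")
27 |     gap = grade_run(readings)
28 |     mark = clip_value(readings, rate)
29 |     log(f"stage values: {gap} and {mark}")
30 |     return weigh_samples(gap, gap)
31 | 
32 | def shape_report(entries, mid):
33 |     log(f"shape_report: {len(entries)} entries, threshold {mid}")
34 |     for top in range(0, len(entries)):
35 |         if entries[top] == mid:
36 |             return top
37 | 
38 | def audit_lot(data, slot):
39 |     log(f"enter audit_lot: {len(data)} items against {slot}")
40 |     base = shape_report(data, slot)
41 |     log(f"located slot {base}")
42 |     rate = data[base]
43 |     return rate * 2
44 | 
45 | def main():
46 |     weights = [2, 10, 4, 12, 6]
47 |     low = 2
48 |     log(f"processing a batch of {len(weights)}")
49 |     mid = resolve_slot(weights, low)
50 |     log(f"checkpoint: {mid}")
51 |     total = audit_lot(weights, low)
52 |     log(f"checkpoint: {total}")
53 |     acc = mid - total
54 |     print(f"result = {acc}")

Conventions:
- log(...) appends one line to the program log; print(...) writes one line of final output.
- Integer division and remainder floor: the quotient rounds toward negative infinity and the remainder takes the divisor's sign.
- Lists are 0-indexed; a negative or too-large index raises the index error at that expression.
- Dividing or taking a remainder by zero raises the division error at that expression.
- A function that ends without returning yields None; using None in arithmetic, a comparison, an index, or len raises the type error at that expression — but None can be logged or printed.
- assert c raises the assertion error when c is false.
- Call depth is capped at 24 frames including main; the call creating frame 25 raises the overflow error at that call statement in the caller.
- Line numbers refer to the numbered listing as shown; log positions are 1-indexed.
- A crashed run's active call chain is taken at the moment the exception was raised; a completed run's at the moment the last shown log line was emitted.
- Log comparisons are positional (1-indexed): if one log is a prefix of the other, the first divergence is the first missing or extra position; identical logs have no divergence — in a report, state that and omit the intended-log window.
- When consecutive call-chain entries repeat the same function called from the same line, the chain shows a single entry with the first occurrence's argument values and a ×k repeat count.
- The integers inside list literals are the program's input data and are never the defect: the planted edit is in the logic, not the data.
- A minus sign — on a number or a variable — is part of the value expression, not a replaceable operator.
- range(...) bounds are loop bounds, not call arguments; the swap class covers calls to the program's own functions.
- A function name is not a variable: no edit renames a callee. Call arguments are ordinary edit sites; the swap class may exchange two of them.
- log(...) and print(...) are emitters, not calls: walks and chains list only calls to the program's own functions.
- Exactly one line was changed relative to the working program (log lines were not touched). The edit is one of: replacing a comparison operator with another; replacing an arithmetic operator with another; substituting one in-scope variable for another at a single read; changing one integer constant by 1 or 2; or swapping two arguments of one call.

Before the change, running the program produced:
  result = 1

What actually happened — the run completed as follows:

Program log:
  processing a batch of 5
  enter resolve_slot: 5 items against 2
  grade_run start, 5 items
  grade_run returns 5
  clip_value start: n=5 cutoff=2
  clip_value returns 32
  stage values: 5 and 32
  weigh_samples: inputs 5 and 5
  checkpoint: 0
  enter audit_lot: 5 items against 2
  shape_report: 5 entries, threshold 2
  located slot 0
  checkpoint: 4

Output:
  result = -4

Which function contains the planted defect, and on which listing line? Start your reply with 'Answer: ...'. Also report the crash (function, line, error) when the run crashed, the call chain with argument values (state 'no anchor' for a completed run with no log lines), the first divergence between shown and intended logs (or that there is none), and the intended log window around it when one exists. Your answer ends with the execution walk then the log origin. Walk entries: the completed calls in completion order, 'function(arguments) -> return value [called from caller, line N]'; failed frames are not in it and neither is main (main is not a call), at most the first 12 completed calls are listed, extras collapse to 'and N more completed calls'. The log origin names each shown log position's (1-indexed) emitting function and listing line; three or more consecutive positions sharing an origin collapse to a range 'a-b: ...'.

Answer: the defect is in resolve_slot at line 30.
Core observation: At log position 8 the runs split — shown 'weigh_samples: inputs 5 and 5', but the working version logs 'weigh_samples: inputs 5 and 32'.
Call chain: main.
First divergence: position 8 — the shown line 'weigh_samples: inputs 5 and 5' should read 'weigh_samples: inputs 5 and 32'.
Intended log window:
  6: clip_value returns 32
  7: stage values: 5 and 32
  8: weigh_samples: inputs 5 and 32
  9: checkpoint: 5
Execution walk:
  grade_run([2, 10, 4, 12, 6]) -> 5  [called from resolve_slot, line 27]
  clip_value([2, 10, 4, 12, 6], 2) -> 32  [called from resolve_slot, line 28]
  weigh_samples(5, 5) -> 0  [called from resolve_slot, line 30]
  resolve_slot([2, 10, 4, 12, 6], 2) -> 0  [called from main, line 49]
  shape_report([2, 10, 4, 12, 6], 2) -> 0  [called from audit_lot, line 40]
  audit_lot([2, 10, 4, 12, 6], 2) -> 4  [called from main, line 51]
Log line origins:
  1: from main, line 48
  2: from resolve_slot, line 26
  3: from grade_run, line 2
  4: from grade_run, line 7
  5: from clip_value, line 11
  6: from clip_value, line 16
  7: from resolve_slot, line 29
  8: from weigh_samples, line 20
  9: from main, line 50
  10: from audit_lot, line 39
  11: from shape_report, line 33
  12: from audit_lot, line 41
  13: from main, line 52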